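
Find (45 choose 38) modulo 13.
0

Using Lucas' theorem:
Write n=45 and k=38 in base 13:
n in base 13: [3, 6]
k in base 13: [2, 12]
C(45,38) mod 13 = ∏ C(n_i, k_i) mod 13
Digit binomials (mod 13): C(3,2) = 3; C(6,12) = 0 (k_i > n_i)
Product: 3 × 0 = 0 ≡ 0 (mod 13)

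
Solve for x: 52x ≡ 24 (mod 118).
x ≡ 5 (mod 59)

gcd(52, 118) = 2, which divides 24, so solutions exist.
Divide through by 2: 26x ≡ 12 (mod 59).
Find 26^(-1) mod 59 by the extended Euclidean algorithm:
59 = 2 × 26 + 7  ⟹  7 = (1)·59 + (-2)·26
26 = 3 × 7 + 5  ⟹  5 = (-3)·59 + (7)·26
7 = 1 × 5 + 2  ⟹  2 = (4)·59 + (-9)·26
5 = 2 × 2 + 1  ⟹  1 = (-11)·59 + (25)·26
So (25)·26 ≡ 1 (mod 59), i.e. 26^(-1) ≡ 25 (mod 59).
x ≡ 25 × 12 = 300 ≡ 5 (mod 59).
Check: 52 × 5 = 260 ≡ 24 (mod 118).
x ≡ 5 (mod 59), giving 2 solutions mod 118.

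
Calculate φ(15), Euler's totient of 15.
8

15 = 3 × 5
φ(n) = n × ∏(1 - 1/p) for each prime p dividing n
φ(15) = 15 × (1 - 1/3) × (1 - 1/5) = 8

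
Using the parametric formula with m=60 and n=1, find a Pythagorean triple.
(3599, 120, 3601)

Euclid's formula: a = m² - n², b = 2mn, c = m² + n²
m = 60, n = 1
a = 60² - 1² = 3600 - 1 = 3599
b = 2 × 60 × 1 = 120
c = 60² + 1² = 3600 + 1 = 3601
Verification: 3599² + 120² = 12952801 + 14400 = 12967201 = 3601² ✓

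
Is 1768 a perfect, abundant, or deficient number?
abundant

Proper divisors of 1768: sum = 1 + 2 + 4 + 8 + 13 + 17 + 26 + 34 + 52 + 68 + 104 + 136 + 221 + 442 + 884 = 2012
Since 2012 > 1768, 1768 is abundant.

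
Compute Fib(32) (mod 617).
299

Matrix identity: Q^n = [[F_(n+1), F_n], [F_n, F_(n-1)]] with Q = [[1,1],[1,0]].
n = 32 = 100000₂. Square-and-multiply, entries mod 617:
Q^1 = [[1,1],[1,0]]
Q^2 = (Q^1)² = [[2,1],[1,1]]
Q^4 = (Q^2)² = [[5,3],[3,2]]
Q^8 = (Q^4)² = [[34,21],[21,13]]
Q^16 = (Q^8)² = [[363,370],[370,610]]
Q^32 = (Q^16)² = [[274,299],[299,592]]
F_32 mod 617 = Q^32[0][1] = 299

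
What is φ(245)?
168

245 = 5 × 7^2
φ(n) = n × ∏(1 - 1/p) for each prime p dividing n
φ(245) = 245 × (1 - 1/5) × (1 - 1/7) = 168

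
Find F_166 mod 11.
8

Matrix identity: Q^n = [[F_(n+1), F_n], [F_n, F_(n-1)]] with Q = [[1,1],[1,0]].
n = 166 = 10100110₂. Square-and-multiply, entries mod 11:
Q^1 = [[1,1],[1,0]]
Q^2 = (Q^1)² = [[2,1],[1,1]]
Q^5 = (Q^2)²·Q = [[8,5],[5,3]]
Q^10 = (Q^5)² = [[1,0],[0,1]]
Q^20 = (Q^10)² = [[1,0],[0,1]]
Q^41 = (Q^20)²·Q = [[1,1],[1,0]]
Q^83 = (Q^41)²·Q = [[3,2],[2,1]]
Q^166 = (Q^83)² = [[2,8],[8,5]]
F_166 mod 11 = Q^166[0][1] = 8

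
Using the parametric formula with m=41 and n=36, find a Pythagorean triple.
(385, 2952, 2977)

Euclid's formula: a = m² - n², b = 2mn, c = m² + n²
m = 41, n = 36
a = 41² - 36² = 1681 - 1296 = 385
b = 2 × 41 × 36 = 2952
c = 41² + 36² = 1681 + 1296 = 2977
Verification: 385² + 2952² = 148225 + 8714304 = 8862529 = 2977² ✓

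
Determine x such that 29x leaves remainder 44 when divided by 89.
x ≡ 23 (mod 89)

gcd(29, 89) = 1, which divides 44, so solutions exist.
Find 29^(-1) mod 89 by the extended Euclidean algorithm:
89 = 3 × 29 + 2  ⟹  2 = (1)·89 + (-3)·29
29 = 14 × 2 + 1  ⟹  1 = (-14)·89 + (43)·29
So (43)·29 ≡ 1 (mod 89), i.e. 29^(-1) ≡ 43 (mod 89).
x ≡ 43 × 44 = 1892 ≡ 23 (mod 89).
Check: 29 × 23 = 667 ≡ 44 (mod 89).
Unique solution: x ≡ 23 (mod 89)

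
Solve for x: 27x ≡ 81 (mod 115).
x ≡ 3 (mod 115)

gcd(27, 115) = 1, which divides 81, so solutions exist.
Find 27^(-1) mod 115 by the extended Euclidean algorithm:
115 = 4 × 27 + 7  ⟹  7 = (1)·115 + (-4)·27
27 = 3 × 7 + 6  ⟹  6 = (-3)·115 + (13)·27
7 = 1 × 6 + 1  ⟹  1 = (4)·115 + (-17)·27
So (-17)·27 ≡ 1 (mod 115), i.e. 27^(-1) ≡ -17 ≡ 98 (mod 115).
x ≡ 98 × 81 = 7938 ≡ 3 (mod 115).
Check: 27 × 3 = 81 ≡ 81 (mod 115).
Unique solution: x ≡ 3 (mod 115)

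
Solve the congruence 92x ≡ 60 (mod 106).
x ≡ 26 (mod 53)

gcd(92, 106) = 2, which divides 60, so solutions exist.
Divide through by 2: 46x ≡ 30 (mod 53).
Find 46^(-1) mod 53 by the extended Euclidean algorithm:
53 = 1 × 46 + 7  ⟹  7 = (1)·53 + (-1)·46
46 = 6 × 7 + 4  ⟹  4 = (-6)·53 + (7)·46
7 = 1 × 4 + 3  ⟹  3 = (7)·53 + (-8)·46
4 = 1 × 3 + 1  ⟹  1 = (-13)·53 + (15)·46
So (15)·46 ≡ 1 (mod 53), i.e. 46^(-1) ≡ 15 (mod 53).
x ≡ 15 × 30 = 450 ≡ 26 (mod 53).
Check: 92 × 26 = 2392 ≡ 60 (mod 106).
x ≡ 26 (mod 53), giving 2 solutions mod 106.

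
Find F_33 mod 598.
564

Matrix identity: Q^n = [[F_(n+1), F_n], [F_n, F_(n-1)]] with Q = [[1,1],[1,0]].
n = 33 = 100001₂. Square-and-multiply, entries mod 598:
Q^1 = [[1,1],[1,0]]
Q^2 = (Q^1)² = [[2,1],[1,1]]
Q^4 = (Q^2)² = [[5,3],[3,2]]
Q^8 = (Q^4)² = [[34,21],[21,13]]
Q^16 = (Q^8)² = [[401,389],[389,12]]
Q^33 = (Q^16)²·Q = [[359,564],[564,393]]
F_33 mod 598 = Q^33[0][1] = 564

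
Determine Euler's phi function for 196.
84

196 = 2^2 × 7^2
φ(n) = n × ∏(1 - 1/p) for each prime p dividing n
φ(196) = 196 × (1 - 1/2) × (1 - 1/7) = 84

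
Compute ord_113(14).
28

113 is prime, so ord(14) divides φ(113) = 112.
Divisors of 112: 1, 2, 4, 7, 8, 14, 16, 28, 56, 112.
Repeated squaring: 14^1 ≡ 14, 14^2 ≡ 83, 14^4 ≡ 109, 14^8 ≡ 16, 14^16 ≡ 30, 14^32 ≡ 109, 14^64 ≡ 16 (mod 113).
Test 14^d mod 113 for each divisor d in increasing order:
14^1 ≡ 14
14^2 ≡ 83
14^4 ≡ 109
14^7 = 14^4·14^2·14^1 ≡ 98
14^8 ≡ 16
14^14 = 14^8·14^4·14^2 ≡ 112
14^16 ≡ 30
14^28 = 14^16·14^8·14^4 ≡ 1  ← first divisor giving 1
The order is 28.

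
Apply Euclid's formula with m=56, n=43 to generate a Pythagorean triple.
(1287, 4816, 4985)

Euclid's formula: a = m² - n², b = 2mn, c = m² + n²
m = 56, n = 43
a = 56² - 43² = 3136 - 1849 = 1287
b = 2 × 56 × 43 = 4816
c = 56² + 43² = 3136 + 1849 = 4985
Verification: 1287² + 4816² = 1656369 + 23193856 = 24850225 = 4985² ✓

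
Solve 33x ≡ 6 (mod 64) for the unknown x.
x ≡ 6 (mod 64)

gcd(33, 64) = 1, which divides 6, so solutions exist.
Find 33^(-1) mod 64 by the extended Euclidean algorithm:
64 = 1 × 33 + 31  ⟹  31 = (1)·64 + (-1)·33
33 = 1 × 31 + 2  ⟹  2 = (-1)·64 + (2)·33
31 = 15 × 2 + 1  ⟹  1 = (16)·64 + (-31)·33
So (-31)·33 ≡ 1 (mod 64), i.e. 33^(-1) ≡ -31 ≡ 33 (mod 64).
x ≡ 33 × 6 = 198 ≡ 6 (mod 64).
Check: 33 × 6 = 198 ≡ 6 (mod 64).
Unique solution: x ≡ 6 (mod 64)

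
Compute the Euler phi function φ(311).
310

311 = 311
φ(n) = n × ∏(1 - 1/p) for each prime p dividing n
φ(311) = 311 × (1 - 1/311) = 310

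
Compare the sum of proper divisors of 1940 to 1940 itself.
abundant

Proper divisors of 1940: sum = 1 + 2 + 4 + 5 + 10 + 20 + 97 + 194 + 388 + 485 + 970 = 2176
Since 2176 > 1940, 1940 is abundant.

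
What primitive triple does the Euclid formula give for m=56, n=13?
(2967, 1456, 3305)

Euclid's formula: a = m² - n², b = 2mn, c = m² + n²
m = 56, n = 13
a = 56² - 13² = 3136 - 169 = 2967
b = 2 × 56 × 13 = 1456
c = 56² + 13² = 3136 + 169 = 3305
Verification: 2967² + 1456² = 8803089 + 2119936 = 10923025 = 3305² ✓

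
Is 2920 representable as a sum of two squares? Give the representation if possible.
2² + 54² (a=2, b=54)

Factorization: 2920 = 2^3 × 5 × 73
By Fermat: n is sum of two squares iff every prime p ≡ 3 (mod 4) appears to even power.
All primes ≡ 3 (mod 4) appear to even power.
Search a = 0, 1, 2, … for 2920 - a² a perfect square: first hit at a = 2: 2920 - 4 = 2916 = 54².
2920 = 2² + 54² = 4 + 2916 ✓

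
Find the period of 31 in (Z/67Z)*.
66

67 is prime, so ord(31) divides φ(67) = 66.
Divisors of 66: 1, 2, 3, 6, 11, 22, 33, 66.
Repeated squaring: 31^1 ≡ 31, 31^2 ≡ 23, 31^4 ≡ 60, 31^8 ≡ 49, 31^16 ≡ 56, 31^32 ≡ 54, 31^64 ≡ 35 (mod 67).
Test 31^d mod 67 for each divisor d in increasing order:
31^1 ≡ 31
31^2 ≡ 23
31^3 = 31^2·31^1 ≡ 43
31^6 = 31^4·31^2 ≡ 40
31^11 = 31^8·31^2·31^1 ≡ 30
31^22 = 31^16·31^4·31^2 ≡ 29
31^33 = 31^32·31^1 ≡ 66
31^66 = 31^64·31^2 ≡ 1  ← first divisor giving 1
The order is 66.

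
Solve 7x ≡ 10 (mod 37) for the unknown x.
x ≡ 12 (mod 37)

gcd(7, 37) = 1, which divides 10, so solutions exist.
Find 7^(-1) mod 37 by the extended Euclidean algorithm:
37 = 5 × 7 + 2  ⟹  2 = (1)·37 + (-5)·7
7 = 3 × 2 + 1  ⟹  1 = (-3)·37 + (16)·7
So (16)·7 ≡ 1 (mod 37), i.e. 7^(-1) ≡ 16 (mod 37).
x ≡ 16 × 10 = 160 ≡ 12 (mod 37).
Check: 7 × 12 = 84 ≡ 10 (mod 37).
Unique solution: x ≡ 12 (mod 37)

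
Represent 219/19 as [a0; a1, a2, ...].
[11; 1, 1, 9]

Euclidean algorithm steps:
219 = 11 × 19 + 10
19 = 1 × 10 + 9
10 = 1 × 9 + 1
9 = 9 × 1 + 0
Continued fraction: [11; 1, 1, 9]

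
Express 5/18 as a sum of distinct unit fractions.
1/4 + 1/36

Greedy algorithm:
5/18: ceiling(18/5) = 4, use 1/4
1/36: ceiling(36/1) = 36, use 1/36
Result: 5/18 = 1/4 + 1/36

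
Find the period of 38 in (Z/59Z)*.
58

59 is prime, so ord(38) divides φ(59) = 58.
Divisors of 58: 1, 2, 29, 58.
Repeated squaring: 38^1 ≡ 38, 38^2 ≡ 28, 38^4 ≡ 17, 38^8 ≡ 53, 38^16 ≡ 36, 38^32 ≡ 57 (mod 59).
Test 38^d mod 59 for each divisor d in increasing order:
38^1 ≡ 38
38^2 ≡ 28
38^29 = 38^16·38^8·38^4·38^1 ≡ 58
38^58 = 38^32·38^16·38^8·38^2 ≡ 1  ← first divisor giving 1
The order is 58.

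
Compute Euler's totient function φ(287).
240

287 = 7 × 41
φ(n) = n × ∏(1 - 1/p) for each prime p dividing n
φ(287) = 287 × (1 - 1/7) × (1 - 1/41) = 240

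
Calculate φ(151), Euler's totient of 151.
150

151 = 151
φ(n) = n × ∏(1 - 1/p) for each prime p dividing n
φ(151) = 151 × (1 - 1/151) = 150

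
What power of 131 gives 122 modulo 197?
37

Baby-step giant-step with step n = ⌈√197⌉ = 15.
Baby steps 131^j mod 197 (j:value) for j=0..14: 0:1, 1:131, 2:22, 3:124, 4:90, 5:167, 6:10, 7:128, 8:23, 9:58, 10:112, 11:94, 12:100, 13:98, 14:33.
Giant-step multiplier: 131^(-15) ≡ 131^(196-15) = 131^181 ≡ 179 (mod 197).
Giant steps γ_i = 122·179^i mod 197: γ_0=122, γ_1=168, γ_2=128 (in table at j=7).
x = i·n + j = 2·15 + 7 = 37.
Check: 131^37 ≡ 122 (mod 197).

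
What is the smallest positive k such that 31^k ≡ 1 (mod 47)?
46

47 is prime, so ord(31) divides φ(47) = 46.
Divisors of 46: 1, 2, 23, 46.
Repeated squaring: 31^1 ≡ 31, 31^2 ≡ 21, 31^4 ≡ 18, 31^8 ≡ 42, 31^16 ≡ 25, 31^32 ≡ 14 (mod 47).
Test 31^d mod 47 for each divisor d in increasing order:
31^1 ≡ 31
31^2 ≡ 21
31^23 = 31^16·31^4·31^2·31^1 ≡ 46
31^46 = 31^32·31^8·31^4·31^2 ≡ 1  ← first divisor giving 1
The order is 46.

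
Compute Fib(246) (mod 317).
77

Matrix identity: Q^n = [[F_(n+1), F_n], [F_n, F_(n-1)]] with Q = [[1,1],[1,0]].
n = 246 = 11110110₂. Square-and-multiply, entries mod 317:
Q^1 = [[1,1],[1,0]]
Q^3 = (Q^1)²·Q = [[3,2],[2,1]]
Q^7 = (Q^3)²·Q = [[21,13],[13,8]]
Q^15 = (Q^7)²·Q = [[36,293],[293,60]]
Q^30 = (Q^15)² = [[287,232],[232,55]]
Q^61 = (Q^30)²·Q = [[294,200],[200,94]]
Q^123 = (Q^61)²·Q = [[205,270],[270,252]]
Q^246 = (Q^123)² = [[171,77],[77,94]]
F_246 mod 317 = Q^246[0][1] = 77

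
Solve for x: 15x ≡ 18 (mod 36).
x ≡ 6 (mod 12)

gcd(15, 36) = 3, which divides 18, so solutions exist.
Divide through by 3: 5x ≡ 6 (mod 12).
Find 5^(-1) mod 12 by the extended Euclidean algorithm:
12 = 2 × 5 + 2  ⟹  2 = (1)·12 + (-2)·5
5 = 2 × 2 + 1  ⟹  1 = (-2)·12 + (5)·5
So (5)·5 ≡ 1 (mod 12), i.e. 5^(-1) ≡ 5 (mod 12).
x ≡ 5 × 6 = 30 ≡ 6 (mod 12).
Check: 15 × 6 = 90 ≡ 18 (mod 36).
x ≡ 6 (mod 12), giving 3 solutions mod 36.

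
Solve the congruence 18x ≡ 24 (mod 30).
x ≡ 3 (mod 5)

gcd(18, 30) = 6, which divides 24, so solutions exist.
Divide through by 6: 3x ≡ 4 (mod 5).
Find 3^(-1) mod 5 by the extended Euclidean algorithm:
5 = 1 × 3 + 2  ⟹  2 = (1)·5 + (-1)·3
3 = 1 × 2 + 1  ⟹  1 = (-1)·5 + (2)·3
So (2)·3 ≡ 1 (mod 5), i.e. 3^(-1) ≡ 2 (mod 5).
x ≡ 2 × 4 = 8 ≡ 3 (mod 5).
Check: 18 × 3 = 54 ≡ 24 (mod 30).
x ≡ 3 (mod 5), giving 6 solutions mod 30.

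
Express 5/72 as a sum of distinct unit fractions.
1/15 + 1/360

Greedy algorithm:
5/72: ceiling(72/5) = 15, use 1/15
1/360: ceiling(360/1) = 360, use 1/360
Result: 5/72 = 1/15 + 1/360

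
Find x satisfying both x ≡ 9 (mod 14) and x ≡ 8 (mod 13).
177

Using Chinese Remainder Theorem:
M = 14 × 13 = 182
M1 = 13, M2 = 14
y1 = 13^(-1) mod 14 = 13
y2 = 14^(-1) mod 13 = 1
x = (9×13×13 + 8×14×1) mod 182 = 177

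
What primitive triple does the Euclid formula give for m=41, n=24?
(1105, 1968, 2257)

Euclid's formula: a = m² - n², b = 2mn, c = m² + n²
m = 41, n = 24
a = 41² - 24² = 1681 - 576 = 1105
b = 2 × 41 × 24 = 1968
c = 41² + 24² = 1681 + 576 = 2257
Verification: 1105² + 1968² = 1221025 + 3873024 = 5094049 = 2257² ✓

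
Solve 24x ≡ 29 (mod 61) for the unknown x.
x ≡ 19 (mod 61)

gcd(24, 61) = 1, which divides 29, so solutions exist.
Find 24^(-1) mod 61 by the extended Euclidean algorithm:
61 = 2 × 24 + 13  ⟹  13 = (1)·61 + (-2)·24
24 = 1 × 13 + 11  ⟹  11 = (-1)·61 + (3)·24
13 = 1 × 11 + 2  ⟹  2 = (2)·61 + (-5)·24
11 = 5 × 2 + 1  ⟹  1 = (-11)·61 + (28)·24
So (28)·24 ≡ 1 (mod 61), i.e. 24^(-1) ≡ 28 (mod 61).
x ≡ 28 × 29 = 812 ≡ 19 (mod 61).
Check: 24 × 19 = 456 ≡ 29 (mod 61).
Unique solution: x ≡ 19 (mod 61)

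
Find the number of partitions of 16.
231

p(n) counts ways to write n as a sum of positive integers (order ignored).
Euler's pentagonal recurrence: p(k) = p(k-1) + p(k-2) - p(k-5) - p(k-7) + p(k-12) + p(k-15) - ... (offsets j(3j∓1)/2, signs ++--, p(0)=1, p(<0)=0).
DP table for k = 0..15: p(0)=1, p(1)=1, p(2)=2, p(3)=3, p(4)=5, p(5)=7, p(6)=11, p(7)=15, p(8)=22, p(9)=30, p(10)=42, p(11)=56, p(12)=77, p(13)=101, p(14)=135, p(15)=176.
Final step: p(16) = p(15) + p(14) - p(11) - p(9) + p(4) + p(1)
= 176 + 135 - 56 - 30 + 5 + 1
= 231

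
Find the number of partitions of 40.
37338

p(n) counts ways to write n as a sum of positive integers (order ignored).
Euler's pentagonal recurrence: p(k) = p(k-1) + p(k-2) - p(k-5) - p(k-7) + p(k-12) + p(k-15) - ... (offsets j(3j∓1)/2, signs ++--, p(0)=1, p(<0)=0).
DP table for k = 0..39: p(0)=1, p(1)=1, p(2)=2, p(3)=3, p(4)=5, p(5)=7, p(6)=11, p(7)=15, p(8)=22, p(9)=30, p(10)=42, p(11)=56, p(12)=77, p(13)=101, p(14)=135, p(15)=176, p(16)=231, p(17)=297, p(18)=385, p(19)=490, p(20)=627, p(21)=792, p(22)=1002, p(23)=1255, p(24)=1575, p(25)=1958, p(26)=2436, p(27)=3010, p(28)=3718, p(29)=4565, p(30)=5604, p(31)=6842, p(32)=8349, p(33)=10143, p(34)=12310, p(35)=14883, p(36)=17977, p(37)=21637, p(38)=26015, p(39)=31185.
Final step: p(40) = p(39) + p(38) - p(35) - p(33) + p(28) + p(25) - p(18) - p(14) + p(5) + p(0)
= 31185 + 26015 - 14883 - 10143 + 3718 + 1958 - 385 - 135 + 7 + 1
= 37338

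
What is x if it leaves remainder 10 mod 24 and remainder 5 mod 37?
634

Using Chinese Remainder Theorem:
M = 24 × 37 = 888
M1 = 37, M2 = 24
y1 = 37^(-1) mod 24 = 13
y2 = 24^(-1) mod 37 = 17
x = (10×37×13 + 5×24×17) mod 888 = 634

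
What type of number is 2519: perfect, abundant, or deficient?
deficient

Proper divisors of 2519: sum = 1 + 11 + 229 = 241
Since 241 < 2519, 2519 is deficient.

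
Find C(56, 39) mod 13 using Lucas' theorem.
4

Using Lucas' theorem:
Write n=56 and k=39 in base 13:
n in base 13: [4, 4]
k in base 13: [3, 0]
C(56,39) mod 13 = ∏ C(n_i, k_i) mod 13
Digit binomials (mod 13): C(4,3) = 4; C(4,0) = 1
Product: 4 × 1 = 4 ≡ 4 (mod 13)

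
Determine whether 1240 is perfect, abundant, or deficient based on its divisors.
abundant

Proper divisors of 1240: sum = 1 + 2 + 4 + 5 + 8 + 10 + 20 + 31 + 40 + 62 + 124 + 155 + 248 + 310 + 620 = 1640
Since 1640 > 1240, 1240 is abundant.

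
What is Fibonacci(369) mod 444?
274

Matrix identity: Q^n = [[F_(n+1), F_n], [F_n, F_(n-1)]] with Q = [[1,1],[1,0]].
n = 369 = 101110001₂. Square-and-multiply, entries mod 444:
Q^1 = [[1,1],[1,0]]
Q^2 = (Q^1)² = [[2,1],[1,1]]
Q^5 = (Q^2)²·Q = [[8,5],[5,3]]
Q^11 = (Q^5)²·Q = [[144,89],[89,55]]
Q^23 = (Q^11)²·Q = [[192,241],[241,395]]
Q^46 = (Q^23)² = [[373,275],[275,98]]
Q^92 = (Q^46)² = [[302,321],[321,425]]
Q^184 = (Q^92)² = [[217,267],[267,394]]
Q^369 = (Q^184)²·Q = [[19,274],[274,189]]
F_369 mod 444 = Q^369[0][1] = 274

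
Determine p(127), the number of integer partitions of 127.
3913864295

p(n) counts ways to write n as a sum of positive integers (order ignored).
Euler's pentagonal recurrence: p(k) = p(k-1) + p(k-2) - p(k-5) - p(k-7) + p(k-12) + p(k-15) - ... (offsets j(3j∓1)/2, signs ++--, p(0)=1, p(<0)=0).
DP table for k = 0..126: p(0)=1, p(1)=1, p(2)=2, p(3)=3, p(4)=5, p(5)=7, p(6)=11, p(7)=15, p(8)=22, p(9)=30, p(10)=42, p(11)=56, p(12)=77, p(13)=101, p(14)=135, p(15)=176, p(16)=231, p(17)=297, p(18)=385, p(19)=490, p(20)=627, p(21)=792, p(22)=1002, p(23)=1255, p(24)=1575, p(25)=1958, p(26)=2436, p(27)=3010, p(28)=3718, p(29)=4565, p(30)=5604, p(31)=6842, p(32)=8349, p(33)=10143, p(34)=12310, p(35)=14883, p(36)=17977, p(37)=21637, p(38)=26015, p(39)=31185, p(40)=37338, p(41)=44583, p(42)=53174, p(43)=63261, p(44)=75175, p(45)=89134, p(46)=105558, p(47)=124754, p(48)=147273, p(49)=173525, p(50)=204226, p(51)=239943, p(52)=281589, p(53)=329931, p(54)=386155, p(55)=451276, p(56)=526823, p(57)=614154, p(58)=715220, p(59)=831820, p(60)=966467, p(61)=1121505, p(62)=1300156, p(63)=1505499, p(64)=1741630, p(65)=2012558, p(66)=2323520, p(67)=2679689, p(68)=3087735, p(69)=3554345, p(70)=4087968, p(71)=4697205, p(72)=5392783, p(73)=6185689, p(74)=7089500, p(75)=8118264, p(76)=9289091, p(77)=10619863, p(78)=12132164, p(79)=13848650, p(80)=15796476, p(81)=18004327, p(82)=20506255, p(83)=23338469, p(84)=26543660, p(85)=30167357, p(86)=34262962, p(87)=38887673, p(88)=44108109, p(89)=49995925, p(90)=56634173, p(91)=64112359, p(92)=72533807, p(93)=82010177, p(94)=92669720, p(95)=104651419, p(96)=118114304, p(97)=133230930, p(98)=150198136, p(99)=169229875, p(100)=190569292, p(101)=214481126, p(102)=241265379, p(103)=271248950, p(104)=304801365, p(105)=342325709, p(106)=384276336, p(107)=431149389, p(108)=483502844, p(109)=541946240, p(110)=607163746, p(111)=679903203, p(112)=761002156, p(113)=851376628, p(114)=952050665, p(115)=1064144451, p(116)=1188908248, p(117)=1327710076, p(118)=1482074143, p(119)=1653668665, p(120)=1844349560, p(121)=2056148051, p(122)=2291320912, p(123)=2552338241, p(124)=2841940500, p(125)=3163127352, p(126)=3519222692.
Final step: p(127) = p(126) + p(125) - p(122) - p(120) + p(115) + p(112) - p(105) - p(101) + p(92) + p(87) - p(76) - p(70) + p(57) + p(50) - p(35) - p(27) + p(10) + p(1)
= 3519222692 + 3163127352 - 2291320912 - 1844349560 + 1064144451 + 761002156 - 342325709 - 214481126 + 72533807 + 38887673 - 9289091 - 4087968 + 614154 + 204226 - 14883 - 3010 + 42 + 1
= 3913864295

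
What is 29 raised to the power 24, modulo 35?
1

Repeated squaring. Binary of 24 = 11000.
29^1 ≡ 29 (mod 35); 29^2 ≡ 1 (mod 35); 29^4 ≡ 1 (mod 35); 29^8 ≡ 1 (mod 35); 29^16 ≡ 1 (mod 35)
29^24 = 29^8 × 29^16 ≡ 1 (mod 35)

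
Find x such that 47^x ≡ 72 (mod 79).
28

Baby-step giant-step with step n = ⌈√79⌉ = 9.
Baby steps 47^j mod 79 (j:value) for j=0..8: 0:1, 1:47, 2:76, 3:17, 4:9, 5:28, 6:52, 7:74, 8:2.
Giant-step multiplier: 47^(-9) ≡ 47^(78-9) = 47^69 ≡ 58 (mod 79).
Giant steps γ_i = 72·58^i mod 79: γ_0=72, γ_1=68, γ_2=73, γ_3=47 (in table at j=1).
x = i·n + j = 3·9 + 1 = 28.
Check: 47^28 ≡ 72 (mod 79).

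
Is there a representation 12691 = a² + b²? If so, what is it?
Not possible

Factorization: 12691 = 7^3 × 37
By Fermat: n is sum of two squares iff every prime p ≡ 3 (mod 4) appears to even power.
Prime(s) ≡ 3 (mod 4) with odd exponent: [(7, 3)]
Therefore 12691 cannot be expressed as a² + b².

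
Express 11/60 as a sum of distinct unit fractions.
1/6 + 1/60

Greedy algorithm:
11/60: ceiling(60/11) = 6, use 1/6
1/60: ceiling(60/1) = 60, use 1/60
Result: 11/60 = 1/6 + 1/60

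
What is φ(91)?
72

91 = 7 × 13
φ(n) = n × ∏(1 - 1/p) for each prime p dividing n
φ(91) = 91 × (1 - 1/7) × (1 - 1/13) = 72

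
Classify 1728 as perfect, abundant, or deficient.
abundant

Proper divisors of 1728: sum = 1 + 2 + 3 + 4 + 6 + 8 + 9 + 12 + ... + 288 + 432 + 576 + 864 (27 divisors) = 3352
Since 3352 > 1728, 1728 is abundant.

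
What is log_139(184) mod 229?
184

Baby-step giant-step with step n = ⌈√229⌉ = 16.
Baby steps 139^j mod 229 (j:value) for j=0..15: 0:1, 1:139, 2:85, 3:136, 4:126, 5:110, 6:176, 7:190, 8:75, 9:120, 10:192, 11:124, 12:61, 13:6, 14:147, 15:52.
Giant-step multiplier: 139^(-16) ≡ 139^(228-16) = 139^212 ≡ 158 (mod 229).
Giant steps γ_i = 184·158^i mod 229: γ_0=184, γ_1=218, γ_2=94, γ_3=196, γ_4=53, γ_5=130, γ_6=159, γ_7=161, γ_8=19, γ_9=25, γ_10=57, γ_11=75 (in table at j=8).
x = i·n + j = 11·16 + 8 = 184.
Check: 139^184 ≡ 184 (mod 229).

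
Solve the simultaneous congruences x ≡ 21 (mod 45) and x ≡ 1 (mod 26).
651

Using Chinese Remainder Theorem:
M = 45 × 26 = 1170
M1 = 26, M2 = 45
y1 = 26^(-1) mod 45 = 26
y2 = 45^(-1) mod 26 = 11
x = (21×26×26 + 1×45×11) mod 1170 = 651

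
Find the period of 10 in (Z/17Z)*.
16

17 is prime, so ord(10) divides φ(17) = 16.
Divisors of 16: 1, 2, 4, 8, 16.
Repeated squaring: 10^1 ≡ 10, 10^2 ≡ 15, 10^4 ≡ 4, 10^8 ≡ 16, 10^16 ≡ 1 (mod 17).
Test 10^d mod 17 for each divisor d in increasing order:
10^1 ≡ 10
10^2 ≡ 15
10^4 ≡ 4
10^8 ≡ 16
10^16 ≡ 1  ← first divisor giving 1
The order is 16.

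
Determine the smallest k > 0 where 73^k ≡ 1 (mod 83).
82

83 is prime, so ord(73) divides φ(83) = 82.
Divisors of 82: 1, 2, 41, 82.
Repeated squaring: 73^1 ≡ 73, 73^2 ≡ 17, 73^4 ≡ 40, 73^8 ≡ 23, 73^16 ≡ 31, 73^32 ≡ 48, 73^64 ≡ 63 (mod 83).
Test 73^d mod 83 for each divisor d in increasing order:
73^1 ≡ 73
73^2 ≡ 17
73^41 = 73^32·73^8·73^1 ≡ 82
73^82 = 73^64·73^16·73^2 ≡ 1  ← first divisor giving 1
The order is 82.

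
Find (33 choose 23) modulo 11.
0

Using Lucas' theorem:
Write n=33 and k=23 in base 11:
n in base 11: [3, 0]
k in base 11: [2, 1]
C(33,23) mod 11 = ∏ C(n_i, k_i) mod 11
Digit binomials (mod 11): C(3,2) = 3; C(0,1) = 0 (k_i > n_i)
Product: 3 × 0 = 0 ≡ 0 (mod 11)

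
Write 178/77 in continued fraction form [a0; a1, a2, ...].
[2; 3, 4, 1, 4]

Euclidean algorithm steps:
178 = 2 × 77 + 24
77 = 3 × 24 + 5
24 = 4 × 5 + 4
5 = 1 × 4 + 1
4 = 4 × 1 + 0
Continued fraction: [2; 3, 4, 1, 4]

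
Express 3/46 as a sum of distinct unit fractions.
1/16 + 1/368

Greedy algorithm:
3/46: ceiling(46/3) = 16, use 1/16
1/368: ceiling(368/1) = 368, use 1/368
Result: 3/46 = 1/16 + 1/368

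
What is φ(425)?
320

425 = 5^2 × 17
φ(n) = n × ∏(1 - 1/p) for each prime p dividing n
φ(425) = 425 × (1 - 1/5) × (1 - 1/17) = 320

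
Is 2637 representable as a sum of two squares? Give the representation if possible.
6² + 51² (a=6, b=51)

Factorization: 2637 = 3^2 × 293
By Fermat: n is sum of two squares iff every prime p ≡ 3 (mod 4) appears to even power.
All primes ≡ 3 (mod 4) appear to even power.
Search a = 0, 1, 2, … for 2637 - a² a perfect square: first hit at a = 6: 2637 - 36 = 2601 = 51².
2637 = 6² + 51² = 36 + 2601 ✓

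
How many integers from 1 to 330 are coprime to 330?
80

330 = 2 × 3 × 5 × 11
φ(n) = n × ∏(1 - 1/p) for each prime p dividing n
φ(330) = 330 × (1 - 1/2) × (1 - 1/3) × (1 - 1/5) × (1 - 1/11) = 80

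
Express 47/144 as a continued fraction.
[0; 3, 15, 1, 2]

Euclidean algorithm steps:
47 = 0 × 144 + 47
144 = 3 × 47 + 3
47 = 15 × 3 + 2
3 = 1 × 2 + 1
2 = 2 × 1 + 0
Continued fraction: [0; 3, 15, 1, 2]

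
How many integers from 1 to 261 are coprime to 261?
168

261 = 3^2 × 29
φ(n) = n × ∏(1 - 1/p) for each prime p dividing n
φ(261) = 261 × (1 - 1/3) × (1 - 1/29) = 168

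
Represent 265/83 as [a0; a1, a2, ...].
[3; 5, 5, 3]

Euclidean algorithm steps:
265 = 3 × 83 + 16
83 = 5 × 16 + 3
16 = 5 × 3 + 1
3 = 3 × 1 + 0
Continued fraction: [3; 5, 5, 3]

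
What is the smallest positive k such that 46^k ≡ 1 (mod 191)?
95

191 is prime, so ord(46) divides φ(191) = 190.
Divisors of 190: 1, 2, 5, 10, 19, 38, 95, 190.
Repeated squaring: 46^1 ≡ 46, 46^2 ≡ 15, 46^4 ≡ 34, 46^8 ≡ 10, 46^16 ≡ 100, 46^32 ≡ 68, 46^64 ≡ 40, 46^128 ≡ 72 (mod 191).
Test 46^d mod 191 for each divisor d in increasing order:
46^1 ≡ 46
46^2 ≡ 15
46^5 = 46^4·46^1 ≡ 36
46^10 = 46^8·46^2 ≡ 150
46^19 = 46^16·46^2·46^1 ≡ 49
46^38 = 46^32·46^4·46^2 ≡ 109
46^95 = 46^64·46^16·46^8·46^4·46^2·46^1 ≡ 1  ← first divisor giving 1
The order is 95.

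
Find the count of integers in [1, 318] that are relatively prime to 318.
104

318 = 2 × 3 × 53
φ(n) = n × ∏(1 - 1/p) for each prime p dividing n
φ(318) = 318 × (1 - 1/2) × (1 - 1/3) × (1 - 1/53) = 104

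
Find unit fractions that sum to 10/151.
1/16 + 1/269 + 1/129981 + 1/84475171824

Greedy algorithm:
10/151: ceiling(151/10) = 16, use 1/16
9/2416: ceiling(2416/9) = 269, use 1/269
5/649904: ceiling(649904/5) = 129981, use 1/129981
1/84475171824: ceiling(84475171824/1) = 84475171824, use 1/84475171824
Result: 10/151 = 1/16 + 1/269 + 1/129981 + 1/84475171824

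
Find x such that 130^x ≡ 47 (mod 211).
52

Baby-step giant-step with step n = ⌈√211⌉ = 15.
Baby steps 130^j mod 211 (j:value) for j=0..14: 0:1, 1:130, 2:20, 3:68, 4:189, 5:94, 6:193, 7:192, 8:62, 9:42, 10:185, 11:207, 12:113, 13:131, 14:150.
Giant-step multiplier: 130^(-15) ≡ 130^(210-15) = 130^195 ≡ 12 (mod 211).
Giant steps γ_i = 47·12^i mod 211: γ_0=47, γ_1=142, γ_2=16, γ_3=192 (in table at j=7).
x = i·n + j = 3·15 + 7 = 52.
Check: 130^52 ≡ 47 (mod 211).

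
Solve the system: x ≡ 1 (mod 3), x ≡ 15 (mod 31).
46

Using Chinese Remainder Theorem:
M = 3 × 31 = 93
M1 = 31, M2 = 3
y1 = 31^(-1) mod 3 = 1
y2 = 3^(-1) mod 31 = 21
x = (1×31×1 + 15×3×21) mod 93 = 46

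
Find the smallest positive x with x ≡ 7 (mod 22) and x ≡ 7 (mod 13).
7

Using Chinese Remainder Theorem:
M = 22 × 13 = 286
M1 = 13, M2 = 22
y1 = 13^(-1) mod 22 = 17
y2 = 22^(-1) mod 13 = 3
x = (7×13×17 + 7×22×3) mod 286 = 7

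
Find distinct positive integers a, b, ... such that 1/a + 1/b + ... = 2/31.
1/16 + 1/496

Greedy algorithm:
2/31: ceiling(31/2) = 16, use 1/16
1/496: ceiling(496/1) = 496, use 1/496
Result: 2/31 = 1/16 + 1/496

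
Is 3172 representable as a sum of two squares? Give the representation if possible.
6² + 56² (a=6, b=56)

Factorization: 3172 = 2^2 × 13 × 61
By Fermat: n is sum of two squares iff every prime p ≡ 3 (mod 4) appears to even power.
All primes ≡ 3 (mod 4) appear to even power.
Search a = 0, 1, 2, … for 3172 - a² a perfect square: first hit at a = 6: 3172 - 36 = 3136 = 56².
3172 = 6² + 56² = 36 + 3136 ✓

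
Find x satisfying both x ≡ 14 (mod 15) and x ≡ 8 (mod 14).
134

Using Chinese Remainder Theorem:
M = 15 × 14 = 210
M1 = 14, M2 = 15
y1 = 14^(-1) mod 15 = 14
y2 = 15^(-1) mod 14 = 1
x = (14×14×14 + 8×15×1) mod 210 = 134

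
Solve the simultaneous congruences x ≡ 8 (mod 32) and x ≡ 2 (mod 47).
1224

Using Chinese Remainder Theorem:
M = 32 × 47 = 1504
M1 = 47, M2 = 32
y1 = 47^(-1) mod 32 = 15
y2 = 32^(-1) mod 47 = 25
x = (8×47×15 + 2×32×25) mod 1504 = 1224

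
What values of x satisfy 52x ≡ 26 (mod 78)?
x ≡ 2 (mod 3)

gcd(52, 78) = 26, which divides 26, so solutions exist.
Divide through by 26: 2x ≡ 1 (mod 3).
Find 2^(-1) mod 3 by the extended Euclidean algorithm:
3 = 1 × 2 + 1  ⟹  1 = (1)·3 + (-1)·2
So (-1)·2 ≡ 1 (mod 3), i.e. 2^(-1) ≡ -1 ≡ 2 (mod 3).
x ≡ 2 × 1 = 2 ≡ 2 (mod 3).
Check: 52 × 2 = 104 ≡ 26 (mod 78).
x ≡ 2 (mod 3), giving 26 solutions mod 78.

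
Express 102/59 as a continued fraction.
[1; 1, 2, 1, 2, 5]

Euclidean algorithm steps:
102 = 1 × 59 + 43
59 = 1 × 43 + 16
43 = 2 × 16 + 11
16 = 1 × 11 + 5
11 = 2 × 5 + 1
5 = 5 × 1 + 0
Continued fraction: [1; 1, 2, 1, 2, 5]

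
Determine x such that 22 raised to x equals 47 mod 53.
36

Baby-step giant-step with step n = ⌈√53⌉ = 8.
Baby steps 22^j mod 53 (j:value) for j=0..7: 0:1, 1:22, 2:7, 3:48, 4:49, 5:18, 6:25, 7:20.
Giant-step multiplier: 22^(-8) ≡ 22^(52-8) = 22^44 ≡ 10 (mod 53).
Giant steps γ_i = 47·10^i mod 53: γ_0=47, γ_1=46, γ_2=36, γ_3=42, γ_4=49 (in table at j=4).
x = i·n + j = 4·8 + 4 = 36.
Check: 22^36 ≡ 47 (mod 53).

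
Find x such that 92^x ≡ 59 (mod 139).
15

Baby-step giant-step with step n = ⌈√139⌉ = 12.
Baby steps 92^j mod 139 (j:value) for j=0..11: 0:1, 1:92, 2:124, 3:10, 4:86, 5:128, 6:100, 7:26, 8:29, 9:27, 10:121, 11:12.
Giant-step multiplier: 92^(-12) ≡ 92^(138-12) = 92^126 ≡ 52 (mod 139).
Giant steps γ_i = 59·52^i mod 139: γ_0=59, γ_1=10 (in table at j=3).
x = i·n + j = 1·12 + 3 = 15.
Check: 92^15 ≡ 59 (mod 139).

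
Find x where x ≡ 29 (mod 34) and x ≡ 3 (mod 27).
165

Using Chinese Remainder Theorem:
M = 34 × 27 = 918
M1 = 27, M2 = 34
y1 = 27^(-1) mod 34 = 29
y2 = 34^(-1) mod 27 = 4
x = (29×27×29 + 3×34×4) mod 918 = 165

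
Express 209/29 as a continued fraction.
[7; 4, 1, 5]

Euclidean algorithm steps:
209 = 7 × 29 + 6
29 = 4 × 6 + 5
6 = 1 × 5 + 1
5 = 5 × 1 + 0
Continued fraction: [7; 4, 1, 5]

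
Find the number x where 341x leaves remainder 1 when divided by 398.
391

gcd(341, 398) = 1, so the inverse exists.
Extended Euclidean algorithm on (398, 341):
398 = 1 × 341 + 57  ⟹  57 = (1)·398 + (-1)·341
341 = 5 × 57 + 56  ⟹  56 = (-5)·398 + (6)·341
57 = 1 × 56 + 1  ⟹  1 = (6)·398 + (-7)·341
So (-7)·341 ≡ 1 (mod 398), i.e. 341^(-1) ≡ -7 ≡ 391 (mod 398).
Check: 341 × 391 = 133331 ≡ 1 (mod 398)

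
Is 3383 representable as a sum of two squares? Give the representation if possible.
Not possible

Factorization: 3383 = 17 × 199
By Fermat: n is sum of two squares iff every prime p ≡ 3 (mod 4) appears to even power.
Prime(s) ≡ 3 (mod 4) with odd exponent: [(199, 1)]
Therefore 3383 cannot be expressed as a² + b².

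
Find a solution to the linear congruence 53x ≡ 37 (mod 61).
x ≡ 3 (mod 61)

gcd(53, 61) = 1, which divides 37, so solutions exist.
Find 53^(-1) mod 61 by the extended Euclidean algorithm:
61 = 1 × 53 + 8  ⟹  8 = (1)·61 + (-1)·53
53 = 6 × 8 + 5  ⟹  5 = (-6)·61 + (7)·53
8 = 1 × 5 + 3  ⟹  3 = (7)·61 + (-8)·53
5 = 1 × 3 + 2  ⟹  2 = (-13)·61 + (15)·53
3 = 1 × 2 + 1  ⟹  1 = (20)·61 + (-23)·53
So (-23)·53 ≡ 1 (mod 61), i.e. 53^(-1) ≡ -23 ≡ 38 (mod 61).
x ≡ 38 × 37 = 1406 ≡ 3 (mod 61).
Check: 53 × 3 = 159 ≡ 37 (mod 61).
Unique solution: x ≡ 3 (mod 61)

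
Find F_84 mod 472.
384

Matrix identity: Q^n = [[F_(n+1), F_n], [F_n, F_(n-1)]] with Q = [[1,1],[1,0]].
n = 84 = 1010100₂. Square-and-multiply, entries mod 472:
Q^1 = [[1,1],[1,0]]
Q^2 = (Q^1)² = [[2,1],[1,1]]
Q^5 = (Q^2)²·Q = [[8,5],[5,3]]
Q^10 = (Q^5)² = [[89,55],[55,34]]
Q^21 = (Q^10)²·Q = [[247,90],[90,157]]
Q^42 = (Q^21)² = [[197,16],[16,181]]
Q^84 = (Q^42)² = [[361,384],[384,449]]
F_84 mod 472 = Q^84[0][1] = 384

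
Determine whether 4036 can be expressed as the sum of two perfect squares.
30² + 56² (a=30, b=56)

Factorization: 4036 = 2^2 × 1009
By Fermat: n is sum of two squares iff every prime p ≡ 3 (mod 4) appears to even power.
All primes ≡ 3 (mod 4) appear to even power.
Search a = 0, 1, 2, … for 4036 - a² a perfect square: first hit at a = 30: 4036 - 900 = 3136 = 56².
4036 = 30² + 56² = 900 + 3136 ✓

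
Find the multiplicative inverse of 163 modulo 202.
145

gcd(163, 202) = 1, so the inverse exists.
Extended Euclidean algorithm on (202, 163):
202 = 1 × 163 + 39  ⟹  39 = (1)·202 + (-1)·163
163 = 4 × 39 + 7  ⟹  7 = (-4)·202 + (5)·163
39 = 5 × 7 + 4  ⟹  4 = (21)·202 + (-26)·163
7 = 1 × 4 + 3  ⟹  3 = (-25)·202 + (31)·163
4 = 1 × 3 + 1  ⟹  1 = (46)·202 + (-57)·163
So (-57)·163 ≡ 1 (mod 202), i.e. 163^(-1) ≡ -57 ≡ 145 (mod 202).
Check: 163 × 145 = 23635 ≡ 1 (mod 202)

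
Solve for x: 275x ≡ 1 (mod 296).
155

gcd(275, 296) = 1, so the inverse exists.
Extended Euclidean algorithm on (296, 275):
296 = 1 × 275 + 21  ⟹  21 = (1)·296 + (-1)·275
275 = 13 × 21 + 2  ⟹  2 = (-13)·296 + (14)·275
21 = 10 × 2 + 1  ⟹  1 = (131)·296 + (-141)·275
So (-141)·275 ≡ 1 (mod 296), i.e. 275^(-1) ≡ -141 ≡ 155 (mod 296).
Check: 275 × 155 = 42625 ≡ 1 (mod 296)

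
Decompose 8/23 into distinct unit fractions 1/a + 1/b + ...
1/3 + 1/69

Greedy algorithm:
8/23: ceiling(23/8) = 3, use 1/3
1/69: ceiling(69/1) = 69, use 1/69
Result: 8/23 = 1/3 + 1/69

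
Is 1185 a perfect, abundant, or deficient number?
deficient

Proper divisors of 1185: sum = 1 + 3 + 5 + 15 + 79 + 237 + 395 = 735
Since 735 < 1185, 1185 is deficient.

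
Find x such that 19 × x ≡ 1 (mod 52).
11

gcd(19, 52) = 1, so the inverse exists.
Extended Euclidean algorithm on (52, 19):
52 = 2 × 19 + 14  ⟹  14 = (1)·52 + (-2)·19
19 = 1 × 14 + 5  ⟹  5 = (-1)·52 + (3)·19
14 = 2 × 5 + 4  ⟹  4 = (3)·52 + (-8)·19
5 = 1 × 4 + 1  ⟹  1 = (-4)·52 + (11)·19
So (11)·19 ≡ 1 (mod 52), i.e. 19^(-1) ≡ 11 (mod 52).
Check: 19 × 11 = 209 ≡ 1 (mod 52)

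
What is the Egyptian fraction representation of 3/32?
1/11 + 1/352

Greedy algorithm:
3/32: ceiling(32/3) = 11, use 1/11
1/352: ceiling(352/1) = 352, use 1/352
Result: 3/32 = 1/11 + 1/352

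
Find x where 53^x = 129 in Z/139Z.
18

Baby-step giant-step with step n = ⌈√139⌉ = 12.
Baby steps 53^j mod 139 (j:value) for j=0..11: 0:1, 1:53, 2:29, 3:8, 4:7, 5:93, 6:64, 7:56, 8:49, 9:95, 10:31, 11:114.
Giant-step multiplier: 53^(-12) ≡ 53^(138-12) = 53^126 ≡ 77 (mod 139).
Giant steps γ_i = 129·77^i mod 139: γ_0=129, γ_1=64 (in table at j=6).
x = i·n + j = 1·12 + 6 = 18.
Check: 53^18 ≡ 129 (mod 139).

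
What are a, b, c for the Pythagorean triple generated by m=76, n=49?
(3375, 7448, 8177)

Euclid's formula: a = m² - n², b = 2mn, c = m² + n²
m = 76, n = 49
a = 76² - 49² = 5776 - 2401 = 3375
b = 2 × 76 × 49 = 7448
c = 76² + 49² = 5776 + 2401 = 8177
Verification: 3375² + 7448² = 11390625 + 55472704 = 66863329 = 8177² ✓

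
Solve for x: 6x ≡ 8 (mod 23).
x ≡ 9 (mod 23)

gcd(6, 23) = 1, which divides 8, so solutions exist.
Find 6^(-1) mod 23 by the extended Euclidean algorithm:
23 = 3 × 6 + 5  ⟹  5 = (1)·23 + (-3)·6
6 = 1 × 5 + 1  ⟹  1 = (-1)·23 + (4)·6
So (4)·6 ≡ 1 (mod 23), i.e. 6^(-1) ≡ 4 (mod 23).
x ≡ 4 × 8 = 32 ≡ 9 (mod 23).
Check: 6 × 9 = 54 ≡ 8 (mod 23).
Unique solution: x ≡ 9 (mod 23)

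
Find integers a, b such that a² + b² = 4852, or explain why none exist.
44² + 54² (a=44, b=54)

Factorization: 4852 = 2^2 × 1213
By Fermat: n is sum of two squares iff every prime p ≡ 3 (mod 4) appears to even power.
All primes ≡ 3 (mod 4) appear to even power.
Search a = 0, 1, 2, … for 4852 - a² a perfect square: first hit at a = 44: 4852 - 1936 = 2916 = 54².
4852 = 44² + 54² = 1936 + 2916 ✓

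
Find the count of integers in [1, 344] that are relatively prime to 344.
168

344 = 2^3 × 43
φ(n) = n × ∏(1 - 1/p) for each prime p dividing n
φ(344) = 344 × (1 - 1/2) × (1 - 1/43) = 168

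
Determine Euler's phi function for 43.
42

43 = 43
φ(n) = n × ∏(1 - 1/p) for each prime p dividing n
φ(43) = 43 × (1 - 1/43) = 42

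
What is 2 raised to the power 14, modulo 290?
144

Repeated squaring. Binary of 14 = 1110.
2^1 ≡ 2 (mod 290); 2^2 ≡ 4 (mod 290); 2^4 ≡ 16 (mod 290); 2^8 ≡ 256 (mod 290)
2^14 = 2^2 × 2^4 × 2^8 ≡ 144 (mod 290)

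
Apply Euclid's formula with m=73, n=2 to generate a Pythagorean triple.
(5325, 292, 5333)

Euclid's formula: a = m² - n², b = 2mn, c = m² + n²
m = 73, n = 2
a = 73² - 2² = 5329 - 4 = 5325
b = 2 × 73 × 2 = 292
c = 73² + 2² = 5329 + 4 = 5333
Verification: 5325² + 292² = 28355625 + 85264 = 28440889 = 5333² ✓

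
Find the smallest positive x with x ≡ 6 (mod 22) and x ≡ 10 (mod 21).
94

Using Chinese Remainder Theorem:
M = 22 × 21 = 462
M1 = 21, M2 = 22
y1 = 21^(-1) mod 22 = 21
y2 = 22^(-1) mod 21 = 1
x = (6×21×21 + 10×22×1) mod 462 = 94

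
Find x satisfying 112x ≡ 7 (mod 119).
x ≡ 16 (mod 17)

gcd(112, 119) = 7, which divides 7, so solutions exist.
Divide through by 7: 16x ≡ 1 (mod 17).
Find 16^(-1) mod 17 by the extended Euclidean algorithm:
17 = 1 × 16 + 1  ⟹  1 = (1)·17 + (-1)·16
So (-1)·16 ≡ 1 (mod 17), i.e. 16^(-1) ≡ -1 ≡ 16 (mod 17).
x ≡ 16 × 1 = 16 ≡ 16 (mod 17).
Check: 112 × 16 = 1792 ≡ 7 (mod 119).
x ≡ 16 (mod 17), giving 7 solutions mod 119.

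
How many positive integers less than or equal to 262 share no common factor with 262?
130

262 = 2 × 131
φ(n) = n × ∏(1 - 1/p) for each prime p dividing n
φ(262) = 262 × (1 - 1/2) × (1 - 1/131) = 130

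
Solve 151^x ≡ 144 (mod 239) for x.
134

Baby-step giant-step with step n = ⌈√239⌉ = 16.
Baby steps 151^j mod 239 (j:value) for j=0..15: 0:1, 1:151, 2:96, 3:156, 4:134, 5:158, 6:197, 7:111, 8:31, 9:140, 10:108, 11:56, 12:91, 13:118, 14:132, 15:95.
Giant-step multiplier: 151^(-16) ≡ 151^(238-16) = 151^222 ≡ 48 (mod 239).
Giant steps γ_i = 144·48^i mod 239: γ_0=144, γ_1=220, γ_2=44, γ_3=200, γ_4=40, γ_5=8, γ_6=145, γ_7=29, γ_8=197 (in table at j=6).
x = i·n + j = 8·16 + 6 = 134.
Check: 151^134 ≡ 144 (mod 239).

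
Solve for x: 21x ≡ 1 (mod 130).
31

gcd(21, 130) = 1, so the inverse exists.
Extended Euclidean algorithm on (130, 21):
130 = 6 × 21 + 4  ⟹  4 = (1)·130 + (-6)·21
21 = 5 × 4 + 1  ⟹  1 = (-5)·130 + (31)·21
So (31)·21 ≡ 1 (mod 130), i.e. 21^(-1) ≡ 31 (mod 130).
Check: 21 × 31 = 651 ≡ 1 (mod 130)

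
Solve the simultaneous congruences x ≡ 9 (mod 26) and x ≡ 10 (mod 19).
295

Using Chinese Remainder Theorem:
M = 26 × 19 = 494
M1 = 19, M2 = 26
y1 = 19^(-1) mod 26 = 11
y2 = 26^(-1) mod 19 = 11
x = (9×19×11 + 10×26×11) mod 494 = 295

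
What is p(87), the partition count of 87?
38887673

p(n) counts ways to write n as a sum of positive integers (order ignored).
Euler's pentagonal recurrence: p(k) = p(k-1) + p(k-2) - p(k-5) - p(k-7) + p(k-12) + p(k-15) - ... (offsets j(3j∓1)/2, signs ++--, p(0)=1, p(<0)=0).
DP table for k = 0..86: p(0)=1, p(1)=1, p(2)=2, p(3)=3, p(4)=5, p(5)=7, p(6)=11, p(7)=15, p(8)=22, p(9)=30, p(10)=42, p(11)=56, p(12)=77, p(13)=101, p(14)=135, p(15)=176, p(16)=231, p(17)=297, p(18)=385, p(19)=490, p(20)=627, p(21)=792, p(22)=1002, p(23)=1255, p(24)=1575, p(25)=1958, p(26)=2436, p(27)=3010, p(28)=3718, p(29)=4565, p(30)=5604, p(31)=6842, p(32)=8349, p(33)=10143, p(34)=12310, p(35)=14883, p(36)=17977, p(37)=21637, p(38)=26015, p(39)=31185, p(40)=37338, p(41)=44583, p(42)=53174, p(43)=63261, p(44)=75175, p(45)=89134, p(46)=105558, p(47)=124754, p(48)=147273, p(49)=173525, p(50)=204226, p(51)=239943, p(52)=281589, p(53)=329931, p(54)=386155, p(55)=451276, p(56)=526823, p(57)=614154, p(58)=715220, p(59)=831820, p(60)=966467, p(61)=1121505, p(62)=1300156, p(63)=1505499, p(64)=1741630, p(65)=2012558, p(66)=2323520, p(67)=2679689, p(68)=3087735, p(69)=3554345, p(70)=4087968, p(71)=4697205, p(72)=5392783, p(73)=6185689, p(74)=7089500, p(75)=8118264, p(76)=9289091, p(77)=10619863, p(78)=12132164, p(79)=13848650, p(80)=15796476, p(81)=18004327, p(82)=20506255, p(83)=23338469, p(84)=26543660, p(85)=30167357, p(86)=34262962.
Final step: p(87) = p(86) + p(85) - p(82) - p(80) + p(75) + p(72) - p(65) - p(61) + p(52) + p(47) - p(36) - p(30) + p(17) + p(10)
= 34262962 + 30167357 - 20506255 - 15796476 + 8118264 + 5392783 - 2012558 - 1121505 + 281589 + 124754 - 17977 - 5604 + 297 + 42
= 38887673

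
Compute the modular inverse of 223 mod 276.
151

gcd(223, 276) = 1, so the inverse exists.
Extended Euclidean algorithm on (276, 223):
276 = 1 × 223 + 53  ⟹  53 = (1)·276 + (-1)·223
223 = 4 × 53 + 11  ⟹  11 = (-4)·276 + (5)·223
53 = 4 × 11 + 9  ⟹  9 = (17)·276 + (-21)·223
11 = 1 × 9 + 2  ⟹  2 = (-21)·276 + (26)·223
9 = 4 × 2 + 1  ⟹  1 = (101)·276 + (-125)·223
So (-125)·223 ≡ 1 (mod 276), i.e. 223^(-1) ≡ -125 ≡ 151 (mod 276).
Check: 223 × 151 = 33673 ≡ 1 (mod 276)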